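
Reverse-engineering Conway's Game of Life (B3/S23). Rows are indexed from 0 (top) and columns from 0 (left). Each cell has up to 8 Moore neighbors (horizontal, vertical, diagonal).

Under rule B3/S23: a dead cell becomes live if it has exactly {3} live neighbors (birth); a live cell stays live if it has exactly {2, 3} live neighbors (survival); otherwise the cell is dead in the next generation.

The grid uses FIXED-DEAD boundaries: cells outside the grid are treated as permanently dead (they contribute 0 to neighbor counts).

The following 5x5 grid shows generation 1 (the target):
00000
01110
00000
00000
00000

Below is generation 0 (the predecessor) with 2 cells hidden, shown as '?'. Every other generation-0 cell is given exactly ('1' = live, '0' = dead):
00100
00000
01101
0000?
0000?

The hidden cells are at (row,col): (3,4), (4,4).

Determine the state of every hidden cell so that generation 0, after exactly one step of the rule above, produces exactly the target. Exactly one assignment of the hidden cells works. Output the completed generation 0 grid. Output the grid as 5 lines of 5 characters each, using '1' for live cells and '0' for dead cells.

Hidden generation-0 cells (in order): (3,4), (4,4).
A hidden cell only influences target cells in its own 3x3 neighborhood. Try each of the 2^2 = 4 assignments, step the completed generation 0 forward once under B3/S23, and compare with the target:
  (3,4)=0 (4,4)=0 -> step reproduces the target at every cell -> ACCEPT
  (3,4)=0 (4,4)=1 -> step gives (3,3)='1' but target has '0' -> reject
  (3,4)=1 (4,4)=0 -> step gives (2,3)='1' but target has '0' -> reject
  (3,4)=1 (4,4)=1 -> step gives (2,3)='1' but target has '0' -> reject
Unique solution: (3,4)=dead, (4,4)=dead.
Check: live-neighbor counts of every cell in the completed generation 0:
01010
13331
11120
12221
00000
Applying B3/S23 to generation 0 with these counts gives:
00000
01110
00000
00000
00000
which matches the target exactly.

Answer: 00100
00000
01101
00000
00000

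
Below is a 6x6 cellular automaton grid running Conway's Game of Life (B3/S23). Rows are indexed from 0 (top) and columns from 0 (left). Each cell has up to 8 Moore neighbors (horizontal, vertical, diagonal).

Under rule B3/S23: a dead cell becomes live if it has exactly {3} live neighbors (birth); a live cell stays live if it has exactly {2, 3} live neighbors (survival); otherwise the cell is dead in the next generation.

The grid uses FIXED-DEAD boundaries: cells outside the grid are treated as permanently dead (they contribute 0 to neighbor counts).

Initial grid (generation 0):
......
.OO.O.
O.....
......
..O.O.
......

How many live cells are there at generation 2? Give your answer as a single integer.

Simulating step by step:
Generation 0 (given above): 6 live cells
Generation 1: 2 live cells
......
.O....
.O....
......
......
......
Generation 2: 0 live cells
......
......
......
......
......
......
Population at generation 2: 0

Answer: 0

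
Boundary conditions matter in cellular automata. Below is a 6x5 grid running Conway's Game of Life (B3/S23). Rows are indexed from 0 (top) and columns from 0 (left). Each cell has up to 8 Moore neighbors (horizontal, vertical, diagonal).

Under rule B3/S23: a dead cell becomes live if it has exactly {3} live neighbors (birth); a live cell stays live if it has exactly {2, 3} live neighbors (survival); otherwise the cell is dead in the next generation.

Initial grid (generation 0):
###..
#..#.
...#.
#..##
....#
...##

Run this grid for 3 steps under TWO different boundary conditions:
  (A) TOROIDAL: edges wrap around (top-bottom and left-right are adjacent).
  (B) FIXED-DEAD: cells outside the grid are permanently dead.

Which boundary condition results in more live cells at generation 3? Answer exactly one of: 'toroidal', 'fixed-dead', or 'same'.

Under TOROIDAL boundary, generation 3:
...#.
.###.
#....
...#.
##...
#...#
Population = 10

Under FIXED-DEAD boundary, generation 3:
###..
#..#.
.##.#
..##.
...#.
.....
Population = 11

Comparison: toroidal=10, fixed-dead=11 -> fixed-dead

Answer: fixed-dead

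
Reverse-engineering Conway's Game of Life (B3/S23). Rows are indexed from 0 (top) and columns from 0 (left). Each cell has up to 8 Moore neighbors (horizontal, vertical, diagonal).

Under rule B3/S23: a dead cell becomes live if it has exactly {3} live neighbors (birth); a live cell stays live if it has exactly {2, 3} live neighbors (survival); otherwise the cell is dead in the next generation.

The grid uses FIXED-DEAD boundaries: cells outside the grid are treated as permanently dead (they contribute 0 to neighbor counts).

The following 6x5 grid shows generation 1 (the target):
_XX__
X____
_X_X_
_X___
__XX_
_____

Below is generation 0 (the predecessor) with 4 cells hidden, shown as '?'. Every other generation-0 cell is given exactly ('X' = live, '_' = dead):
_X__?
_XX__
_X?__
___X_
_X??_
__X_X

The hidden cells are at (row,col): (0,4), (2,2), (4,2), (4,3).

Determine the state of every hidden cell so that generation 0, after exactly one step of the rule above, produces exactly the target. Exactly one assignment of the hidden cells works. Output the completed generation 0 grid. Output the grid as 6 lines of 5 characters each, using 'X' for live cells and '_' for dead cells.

Hidden generation-0 cells (in order): (0,4), (2,2), (4,2), (4,3).
A hidden cell only influences target cells in its own 3x3 neighborhood. Try each of the 2^4 = 16 assignments, step the completed generation 0 forward once under B3/S23, and compare with the target:
  (0,4)=_ (2,2)=_ (4,2)=_ (4,3)=_ -> step gives (1,1)='X' but target has '_' -> reject
  (0,4)=_ (2,2)=_ (4,2)=_ (4,3)=X -> step gives (1,1)='X' but target has '_' -> reject
  (0,4)=_ (2,2)=_ (4,2)=X (4,3)=_ -> step gives (1,1)='X' but target has '_' -> reject
  (0,4)=_ (2,2)=_ (4,2)=X (4,3)=X -> step gives (1,1)='X' but target has '_' -> reject
  (0,4)=_ (2,2)=X (4,2)=_ (4,3)=_ -> step reproduces the target at every cell -> ACCEPT
  (0,4)=_ (2,2)=X (4,2)=_ (4,3)=X -> step gives (3,3)='X' but target has '_' -> reject
  (0,4)=_ (2,2)=X (4,2)=X (4,3)=_ -> step gives (3,1)='_' but target has 'X' -> reject
  (0,4)=_ (2,2)=X (4,2)=X (4,3)=X -> step gives (3,1)='_' but target has 'X' -> reject
  (0,4)=X (2,2)=_ (4,2)=_ (4,3)=_ -> step gives (1,1)='X' but target has '_' -> reject
  (0,4)=X (2,2)=_ (4,2)=_ (4,3)=X -> step gives (1,1)='X' but target has '_' -> reject
  (0,4)=X (2,2)=_ (4,2)=X (4,3)=_ -> step gives (1,1)='X' but target has '_' -> reject
  (0,4)=X (2,2)=_ (4,2)=X (4,3)=X -> step gives (1,1)='X' but target has '_' -> reject
  (0,4)=X (2,2)=X (4,2)=_ (4,3)=_ -> step gives (1,3)='X' but target has '_' -> reject
  (0,4)=X (2,2)=X (4,2)=_ (4,3)=X -> step gives (1,3)='X' but target has '_' -> reject
  (0,4)=X (2,2)=X (4,2)=X (4,3)=_ -> step gives (1,3)='X' but target has '_' -> reject
  (0,4)=X (2,2)=X (4,2)=X (4,3)=X -> step gives (1,3)='X' but target has '_' -> reject
Unique solution: (0,4)=dead, (2,2)=live, (4,2)=dead, (4,3)=dead.
Check: live-neighbor counts of every cell in the completed generation 0:
22310
34420
23431
23411
11332
12120
Applying B3/S23 to generation 0 with these counts gives:
_XX__
X____
_X_X_
_X___
__XX_
_____
which matches the target exactly.

Answer: _X___
_XX__
_XX__
___X_
_X___
__X_X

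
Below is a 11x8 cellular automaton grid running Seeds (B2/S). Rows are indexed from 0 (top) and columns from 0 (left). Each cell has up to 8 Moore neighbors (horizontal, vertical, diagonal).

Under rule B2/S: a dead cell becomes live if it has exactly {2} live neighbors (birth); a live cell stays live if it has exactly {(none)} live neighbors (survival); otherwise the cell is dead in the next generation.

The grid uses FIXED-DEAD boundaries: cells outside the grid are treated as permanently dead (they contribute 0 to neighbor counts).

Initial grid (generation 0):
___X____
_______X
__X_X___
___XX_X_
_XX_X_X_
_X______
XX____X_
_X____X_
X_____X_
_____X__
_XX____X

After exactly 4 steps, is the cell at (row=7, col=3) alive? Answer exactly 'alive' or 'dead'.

Answer: dead

Derivation:
Simulating step by step:
Generation 0 (given above): 23 live cells
Generation 1: 19 live cells
________
__X_X___
______XX
_______X
X______X
___X__XX
_____X_X
__X_____
_X_____X
X_X____X
______X_
Generation 2: 19 live cells
___X____
___X_XXX
___X_X__
________
________
____XX__
__XXX___
_X_____X
X__X__X_
________
_X_____X
Generation 3: 22 live cells
__X__X_X
________
__X____X
____X___
____XX__
__X_____
_X____X_
X____XX_
_XX____X
XXX___XX
________
Generation 4: 20 live cells
______X_
_XXX___X
___X____
______X_
________
_X_XX_X_
X_X____X
________
___X____
___X____
X_X___XX

Cell (7,3) at generation 4: 0 -> dead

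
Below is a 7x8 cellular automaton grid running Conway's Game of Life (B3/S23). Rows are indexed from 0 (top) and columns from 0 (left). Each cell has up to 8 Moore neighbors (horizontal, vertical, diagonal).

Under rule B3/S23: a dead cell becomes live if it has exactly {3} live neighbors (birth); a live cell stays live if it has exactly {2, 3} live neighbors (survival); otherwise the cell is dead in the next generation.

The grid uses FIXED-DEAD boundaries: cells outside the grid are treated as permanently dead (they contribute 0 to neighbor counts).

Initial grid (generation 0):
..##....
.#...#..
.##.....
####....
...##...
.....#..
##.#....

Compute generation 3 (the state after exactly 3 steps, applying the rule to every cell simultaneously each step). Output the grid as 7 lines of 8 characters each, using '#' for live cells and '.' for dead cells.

Answer: ........
....#...
..#.#...
.##.##..
.#..##..
..###...
...#....

Derivation:
Simulating step by step:
Generation 0 (given above): 16 live cells
Generation 1: 11 live cells
..#.....
.#.#....
...#....
#...#...
.#.##...
..##....
........
Generation 2: 12 live cells
..#.....
...#....
..###...
..#.#...
.#..#...
..###...
........
Generation 3: 14 live cells
(generation 3 grid is the final answer)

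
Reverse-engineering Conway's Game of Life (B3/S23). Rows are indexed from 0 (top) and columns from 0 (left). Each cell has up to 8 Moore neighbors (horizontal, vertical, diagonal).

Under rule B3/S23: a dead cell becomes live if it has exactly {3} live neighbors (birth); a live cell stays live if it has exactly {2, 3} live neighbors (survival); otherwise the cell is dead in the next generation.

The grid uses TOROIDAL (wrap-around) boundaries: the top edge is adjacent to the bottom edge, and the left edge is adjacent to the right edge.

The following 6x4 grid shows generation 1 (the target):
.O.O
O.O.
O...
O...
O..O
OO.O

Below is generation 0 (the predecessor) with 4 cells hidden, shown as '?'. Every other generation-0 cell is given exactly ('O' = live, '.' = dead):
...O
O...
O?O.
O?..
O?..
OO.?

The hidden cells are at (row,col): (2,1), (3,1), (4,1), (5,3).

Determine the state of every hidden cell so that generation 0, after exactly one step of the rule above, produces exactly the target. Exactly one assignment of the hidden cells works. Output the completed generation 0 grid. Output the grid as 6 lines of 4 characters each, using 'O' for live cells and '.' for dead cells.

Hidden generation-0 cells (in order): (2,1), (3,1), (4,1), (5,3).
A hidden cell only influences target cells in its own 3x3 neighborhood. Try each of the 2^4 = 16 assignments, step the completed generation 0 forward once under B3/S23, and compare with the target:
  (2,1)=. (3,1)=. (4,1)=. (5,3)=. -> step gives (1,1)='O' but target has '.' -> reject
  (2,1)=. (3,1)=. (4,1)=. (5,3)=O -> step gives (0,2)='O' but target has '.' -> reject
  (2,1)=. (3,1)=. (4,1)=O (5,3)=. -> step gives (1,1)='O' but target has '.' -> reject
  (2,1)=. (3,1)=. (4,1)=O (5,3)=O -> step gives (0,2)='O' but target has '.' -> reject
  (2,1)=. (3,1)=O (4,1)=. (5,3)=. -> step gives (1,1)='O' but target has '.' -> reject
  (2,1)=. (3,1)=O (4,1)=. (5,3)=O -> step gives (0,2)='O' but target has '.' -> reject
  (2,1)=. (3,1)=O (4,1)=O (5,3)=. -> step gives (1,1)='O' but target has '.' -> reject
  (2,1)=. (3,1)=O (4,1)=O (5,3)=O -> step gives (0,2)='O' but target has '.' -> reject
  (2,1)=O (3,1)=. (4,1)=. (5,3)=. -> step reproduces the target at every cell -> ACCEPT
  (2,1)=O (3,1)=. (4,1)=. (5,3)=O -> step gives (0,2)='O' but target has '.' -> reject
  (2,1)=O (3,1)=. (4,1)=O (5,3)=. -> step gives (3,0)='.' but target has 'O' -> reject
  (2,1)=O (3,1)=. (4,1)=O (5,3)=O -> step gives (0,2)='O' but target has '.' -> reject
  (2,1)=O (3,1)=O (4,1)=. (5,3)=. -> step gives (2,0)='.' but target has 'O' -> reject
  (2,1)=O (3,1)=O (4,1)=. (5,3)=O -> step gives (0,2)='O' but target has '.' -> reject
  (2,1)=O (3,1)=O (4,1)=O (5,3)=. -> step gives (2,0)='.' but target has 'O' -> reject
  (2,1)=O (3,1)=O (4,1)=O (5,3)=O -> step gives (0,2)='O' but target has '.' -> reject
Unique solution: (2,1)=live, (3,1)=dead, (4,1)=dead, (5,3)=dead.
Check: live-neighbor counts of every cell in the completed generation 0:
4322
3434
3414
3524
3413
3223
Applying B3/S23 to generation 0 with these counts gives:
.O.O
O.O.
O...
O...
O..O
OO.O
which matches the target exactly.

Answer: ...O
O...
OOO.
O...
O...
OO..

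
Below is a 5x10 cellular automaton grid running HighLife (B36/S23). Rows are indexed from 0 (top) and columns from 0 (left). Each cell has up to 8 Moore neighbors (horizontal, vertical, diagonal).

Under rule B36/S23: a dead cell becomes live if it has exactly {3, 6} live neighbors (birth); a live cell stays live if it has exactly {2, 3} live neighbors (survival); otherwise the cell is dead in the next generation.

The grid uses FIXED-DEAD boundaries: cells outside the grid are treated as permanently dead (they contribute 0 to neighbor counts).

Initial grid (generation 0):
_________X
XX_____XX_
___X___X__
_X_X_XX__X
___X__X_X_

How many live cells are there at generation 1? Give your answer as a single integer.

Answer: 16

Derivation:
Simulating step by step:
Generation 0 (given above): 15 live cells
Generation 1: 16 live cells
________X_
_______XX_
XX__X__X__
___X_XX_X_
__X_XXXX__
Population at generation 1: 16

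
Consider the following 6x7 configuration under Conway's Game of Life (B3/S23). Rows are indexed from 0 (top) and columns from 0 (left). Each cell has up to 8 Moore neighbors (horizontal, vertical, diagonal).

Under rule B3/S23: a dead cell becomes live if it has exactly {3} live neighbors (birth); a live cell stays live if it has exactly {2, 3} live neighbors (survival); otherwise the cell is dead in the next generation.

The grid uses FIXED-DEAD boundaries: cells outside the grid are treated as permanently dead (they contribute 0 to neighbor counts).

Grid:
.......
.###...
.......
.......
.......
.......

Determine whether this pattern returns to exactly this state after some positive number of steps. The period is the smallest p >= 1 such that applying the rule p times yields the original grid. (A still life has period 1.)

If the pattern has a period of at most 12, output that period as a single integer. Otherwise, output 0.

Answer: 2

Derivation:
Simulating and comparing each generation to the original:
Gen 0 (original, given above): 3 live cells
Gen 1: 3 live cells, differs from original
Gen 2: 3 live cells, MATCHES original -> period = 2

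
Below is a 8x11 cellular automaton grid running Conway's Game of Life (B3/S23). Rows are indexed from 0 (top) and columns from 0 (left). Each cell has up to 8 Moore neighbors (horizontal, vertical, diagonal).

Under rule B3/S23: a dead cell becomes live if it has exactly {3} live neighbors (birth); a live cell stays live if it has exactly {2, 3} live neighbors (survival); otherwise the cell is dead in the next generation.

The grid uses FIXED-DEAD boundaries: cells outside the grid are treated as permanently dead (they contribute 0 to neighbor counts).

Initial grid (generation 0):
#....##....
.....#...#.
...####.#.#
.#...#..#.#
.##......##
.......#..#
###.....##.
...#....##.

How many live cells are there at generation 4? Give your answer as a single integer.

Simulating step by step:
Generation 0 (given above): 29 live cells
Generation 1: 29 live cells
.....##....
.......#.#.
......###.#
.#.#.####.#
.##.....#.#
#.........#
.##....#..#
.##.....##.
Generation 2: 24 live cells
......#....
.....#...#.
.....#....#
.#...#....#
###...#.#.#
#.........#
#.#.....#.#
.##.....##.
Generation 3: 28 live cells
...........
.....##....
....###..##
###..##...#
#.#.......#
#.#....#..#
#.#.....#.#
.##.....##.
Generation 4: 33 live cells
...........
....#.#....
.#..#..#.##
#.###.#...#
#.##..#..##
#.##......#
#.##...##.#
.##.....##.
Population at generation 4: 33

Answer: 33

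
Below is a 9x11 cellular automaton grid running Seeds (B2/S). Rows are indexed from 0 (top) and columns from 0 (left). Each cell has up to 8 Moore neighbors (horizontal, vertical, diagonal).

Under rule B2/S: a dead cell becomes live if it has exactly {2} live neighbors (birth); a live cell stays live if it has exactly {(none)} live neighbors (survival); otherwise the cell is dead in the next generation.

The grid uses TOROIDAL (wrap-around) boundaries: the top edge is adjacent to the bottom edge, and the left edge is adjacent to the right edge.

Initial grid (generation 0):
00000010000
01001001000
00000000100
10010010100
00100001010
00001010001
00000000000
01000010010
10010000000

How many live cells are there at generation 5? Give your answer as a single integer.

Simulating step by step:
Generation 0 (given above): 20 live cells
Generation 1: 43 live cells
11111101000
00000110100
11111110010
01100000001
11001000000
00010101110
10000011011
10100000001
01100111001
Generation 2: 17 live cells
00000000011
00000000010
00000000100
00000010010
00000111000
00100000000
00111100000
00010000000
00000000110
Generation 3: 9 live cells
00000000000
00000000000
00000001001
00000000000
00000000100
01000001000
01000000000
00000100110
00000000000
Generation 4: 14 live cells
00000000000
00000000000
00000000000
00000001110
00000001000
10100000100
10100011010
00000000000
00000000110
Generation 5: 13 live cells
00000000110
00000000000
00000001010
00000010000
01000010001
00010000010
00010000000
01000010000
00000000000
Population at generation 5: 13

Answer: 13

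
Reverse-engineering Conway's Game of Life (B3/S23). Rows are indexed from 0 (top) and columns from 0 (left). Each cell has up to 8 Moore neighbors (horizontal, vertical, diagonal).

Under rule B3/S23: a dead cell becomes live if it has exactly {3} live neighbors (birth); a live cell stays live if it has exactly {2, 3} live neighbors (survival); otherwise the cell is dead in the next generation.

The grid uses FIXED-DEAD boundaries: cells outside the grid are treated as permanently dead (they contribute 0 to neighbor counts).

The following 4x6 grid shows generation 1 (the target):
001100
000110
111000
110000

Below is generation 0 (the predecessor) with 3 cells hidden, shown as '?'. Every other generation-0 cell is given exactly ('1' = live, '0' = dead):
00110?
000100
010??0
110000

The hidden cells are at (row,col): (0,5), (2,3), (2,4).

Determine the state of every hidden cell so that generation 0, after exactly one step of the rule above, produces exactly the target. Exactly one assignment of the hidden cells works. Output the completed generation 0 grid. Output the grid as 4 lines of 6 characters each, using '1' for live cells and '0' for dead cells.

Hidden generation-0 cells (in order): (0,5), (2,3), (2,4).
A hidden cell only influences target cells in its own 3x3 neighborhood. Try each of the 2^3 = 8 assignments, step the completed generation 0 forward once under B3/S23, and compare with the target:
  (0,5)=0 (2,3)=0 (2,4)=0 -> step gives (1,4)='0' but target has '1' -> reject
  (0,5)=0 (2,3)=0 (2,4)=1 -> step reproduces the target at every cell -> ACCEPT
  (0,5)=0 (2,3)=1 (2,4)=0 -> step gives (2,2)='0' but target has '1' -> reject
  (0,5)=0 (2,3)=1 (2,4)=1 -> step gives (1,3)='0' but target has '1' -> reject
  (0,5)=1 (2,3)=0 (2,4)=0 -> step gives (0,4)='1' but target has '0' -> reject
  (0,5)=1 (2,3)=0 (2,4)=1 -> step gives (0,4)='1' but target has '0' -> reject
  (0,5)=1 (2,3)=1 (2,4)=0 -> step gives (0,4)='1' but target has '0' -> reject
  (0,5)=1 (2,3)=1 (2,4)=1 -> step gives (0,4)='1' but target has '0' -> reject
Unique solution: (0,5)=dead, (2,3)=dead, (2,4)=live.
Check: live-neighbor counts of every cell in the completed generation 0:
012220
124331
323211
222111
Applying B3/S23 to generation 0 with these counts gives:
001100
000110
111000
110000
which matches the target exactly.

Answer: 001100
000100
010010
110000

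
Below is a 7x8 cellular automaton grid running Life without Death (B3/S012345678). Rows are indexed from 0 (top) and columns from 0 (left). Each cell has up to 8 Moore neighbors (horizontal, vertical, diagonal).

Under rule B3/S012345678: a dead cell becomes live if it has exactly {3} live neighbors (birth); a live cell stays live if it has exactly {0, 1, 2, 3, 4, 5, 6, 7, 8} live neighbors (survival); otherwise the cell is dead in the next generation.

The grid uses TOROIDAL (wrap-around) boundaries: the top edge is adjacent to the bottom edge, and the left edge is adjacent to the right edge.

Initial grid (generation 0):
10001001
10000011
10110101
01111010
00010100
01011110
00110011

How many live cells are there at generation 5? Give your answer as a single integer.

Answer: 38

Derivation:
Simulating step by step:
Generation 0 (given above): 27 live cells
Generation 1: 38 live cells
11011101
10011111
10110101
11111011
01010100
01011111
01110011
Generation 2: 38 live cells
11011101
10011111
10110101
11111011
01010100
01011111
01110011
Generation 3: 38 live cells
11011101
10011111
10110101
11111011
01010100
01011111
01110011
Generation 4: 38 live cells
11011101
10011111
10110101
11111011
01010100
01011111
01110011
Generation 5: 38 live cells
11011101
10011111
10110101
11111011
01010100
01011111
01110011
Population at generation 5: 38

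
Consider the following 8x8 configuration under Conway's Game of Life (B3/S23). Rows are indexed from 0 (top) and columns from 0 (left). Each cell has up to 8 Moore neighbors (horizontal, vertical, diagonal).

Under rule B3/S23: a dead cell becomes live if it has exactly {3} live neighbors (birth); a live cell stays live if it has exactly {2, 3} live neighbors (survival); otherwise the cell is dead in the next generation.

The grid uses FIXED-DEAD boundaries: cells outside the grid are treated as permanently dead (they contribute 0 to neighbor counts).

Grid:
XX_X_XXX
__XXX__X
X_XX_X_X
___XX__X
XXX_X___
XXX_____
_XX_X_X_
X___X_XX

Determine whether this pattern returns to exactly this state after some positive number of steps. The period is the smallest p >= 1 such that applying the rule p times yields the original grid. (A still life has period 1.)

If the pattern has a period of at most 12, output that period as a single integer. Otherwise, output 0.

Answer: 0

Derivation:
Simulating and comparing each generation to the original:
Gen 0 (original, given above): 33 live cells
Gen 1: 23 live cells, differs from original
Gen 2: 27 live cells, differs from original
Gen 3: 23 live cells, differs from original
Gen 4: 31 live cells, differs from original
Gen 5: 12 live cells, differs from original
Gen 6: 9 live cells, differs from original
Gen 7: 7 live cells, differs from original
Gen 8: 7 live cells, differs from original
Gen 9: 6 live cells, differs from original
Gen 10: 4 live cells, differs from original
Gen 11: 3 live cells, differs from original
Gen 12: 4 live cells, differs from original
No period found within 12 steps.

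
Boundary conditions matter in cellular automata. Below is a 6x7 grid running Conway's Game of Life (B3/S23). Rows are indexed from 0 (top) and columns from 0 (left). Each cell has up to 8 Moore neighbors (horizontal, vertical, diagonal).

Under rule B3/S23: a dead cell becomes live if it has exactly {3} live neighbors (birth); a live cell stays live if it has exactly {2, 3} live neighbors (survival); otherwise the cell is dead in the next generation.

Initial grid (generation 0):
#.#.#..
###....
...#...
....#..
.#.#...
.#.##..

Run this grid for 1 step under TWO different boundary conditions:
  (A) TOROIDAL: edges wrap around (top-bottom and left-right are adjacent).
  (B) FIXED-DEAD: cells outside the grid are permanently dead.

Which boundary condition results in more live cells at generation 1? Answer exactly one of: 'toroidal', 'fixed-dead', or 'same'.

Under TOROIDAL boundary, generation 1:
#...#..
#.#....
.###...
..###..
...#...
##..#..
Population = 14

Under FIXED-DEAD boundary, generation 1:
#.##...
#.#....
.###...
..###..
...#...
...##..
Population = 14

Comparison: toroidal=14, fixed-dead=14 -> same

Answer: same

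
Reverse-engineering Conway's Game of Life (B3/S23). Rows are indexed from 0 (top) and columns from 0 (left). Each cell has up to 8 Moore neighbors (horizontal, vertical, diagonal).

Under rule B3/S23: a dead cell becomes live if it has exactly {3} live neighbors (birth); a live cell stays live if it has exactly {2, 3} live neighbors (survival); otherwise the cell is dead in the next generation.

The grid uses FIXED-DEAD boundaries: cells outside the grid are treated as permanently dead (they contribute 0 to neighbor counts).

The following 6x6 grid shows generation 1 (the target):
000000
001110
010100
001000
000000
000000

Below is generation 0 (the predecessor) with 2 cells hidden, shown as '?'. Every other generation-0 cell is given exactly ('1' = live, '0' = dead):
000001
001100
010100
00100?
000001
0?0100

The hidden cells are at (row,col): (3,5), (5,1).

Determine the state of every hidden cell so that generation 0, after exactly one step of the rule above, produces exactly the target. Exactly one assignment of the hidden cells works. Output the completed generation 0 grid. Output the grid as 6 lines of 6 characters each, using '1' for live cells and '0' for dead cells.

Hidden generation-0 cells (in order): (3,5), (5,1).
A hidden cell only influences target cells in its own 3x3 neighborhood. Try each of the 2^2 = 4 assignments, step the completed generation 0 forward once under B3/S23, and compare with the target:
  (3,5)=0 (5,1)=0 -> step reproduces the target at every cell -> ACCEPT
  (3,5)=0 (5,1)=1 -> step gives (4,2)='1' but target has '0' -> reject
  (3,5)=1 (5,1)=0 -> step gives (2,4)='1' but target has '0' -> reject
  (3,5)=1 (5,1)=1 -> step gives (2,4)='1' but target has '0' -> reject
Unique solution: (3,5)=dead, (5,1)=dead.
Check: live-neighbor counts of every cell in the completed generation 0:
012220
123231
125320
122221
012220
001021
Applying B3/S23 to generation 0 with these counts gives:
000000
001110
010100
001000
000000
000000
which matches the target exactly.

Answer: 000001
001100
010100
001000
000001
000100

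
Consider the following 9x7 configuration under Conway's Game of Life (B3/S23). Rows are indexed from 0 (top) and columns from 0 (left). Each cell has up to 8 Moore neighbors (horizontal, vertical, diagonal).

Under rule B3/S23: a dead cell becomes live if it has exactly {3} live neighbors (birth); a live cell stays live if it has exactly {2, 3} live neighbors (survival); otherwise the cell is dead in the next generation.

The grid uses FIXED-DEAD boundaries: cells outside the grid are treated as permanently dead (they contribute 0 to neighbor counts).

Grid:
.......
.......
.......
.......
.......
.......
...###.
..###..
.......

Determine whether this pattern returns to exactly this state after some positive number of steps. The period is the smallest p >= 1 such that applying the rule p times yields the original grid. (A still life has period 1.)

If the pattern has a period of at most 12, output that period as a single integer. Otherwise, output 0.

Answer: 2

Derivation:
Simulating and comparing each generation to the original:
Gen 0 (original, given above): 6 live cells
Gen 1: 6 live cells, differs from original
Gen 2: 6 live cells, MATCHES original -> period = 2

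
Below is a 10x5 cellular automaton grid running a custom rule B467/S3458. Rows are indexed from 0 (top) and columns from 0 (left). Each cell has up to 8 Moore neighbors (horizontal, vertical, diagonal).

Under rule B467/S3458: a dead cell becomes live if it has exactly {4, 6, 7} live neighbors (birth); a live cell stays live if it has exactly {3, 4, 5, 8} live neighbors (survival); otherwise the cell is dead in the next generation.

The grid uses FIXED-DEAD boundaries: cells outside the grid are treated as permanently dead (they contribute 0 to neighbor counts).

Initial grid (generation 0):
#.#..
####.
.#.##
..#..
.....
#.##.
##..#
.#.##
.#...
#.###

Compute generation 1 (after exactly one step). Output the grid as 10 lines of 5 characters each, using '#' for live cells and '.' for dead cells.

Answer: ..#..
####.
.###.
.....
.....
.#...
##..#
###..
.#..#
.....

Derivation:
Simulating step by step:
Generation 0 (given above): 24 live cells
Generation 1: 17 live cells
(generation 1 grid is the final answer)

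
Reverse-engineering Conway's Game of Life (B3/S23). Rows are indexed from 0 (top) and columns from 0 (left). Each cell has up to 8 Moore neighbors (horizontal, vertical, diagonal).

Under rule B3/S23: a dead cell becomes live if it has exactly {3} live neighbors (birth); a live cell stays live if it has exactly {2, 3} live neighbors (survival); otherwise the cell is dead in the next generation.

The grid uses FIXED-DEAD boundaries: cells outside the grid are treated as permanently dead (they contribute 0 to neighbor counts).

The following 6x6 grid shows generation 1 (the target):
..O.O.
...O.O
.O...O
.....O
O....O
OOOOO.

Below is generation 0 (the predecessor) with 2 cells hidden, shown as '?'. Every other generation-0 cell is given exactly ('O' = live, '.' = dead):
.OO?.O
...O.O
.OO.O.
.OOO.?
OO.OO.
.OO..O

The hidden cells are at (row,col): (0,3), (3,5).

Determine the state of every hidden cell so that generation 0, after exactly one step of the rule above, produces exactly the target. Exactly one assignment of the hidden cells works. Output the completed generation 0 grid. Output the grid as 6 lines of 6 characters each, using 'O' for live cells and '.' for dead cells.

Hidden generation-0 cells (in order): (0,3), (3,5).
A hidden cell only influences target cells in its own 3x3 neighborhood. Try each of the 2^2 = 4 assignments, step the completed generation 0 forward once under B3/S23, and compare with the target:
  (0,3)=. (3,5)=. -> step gives (2,4)='O' but target has '.' -> reject
  (0,3)=. (3,5)=O -> step reproduces the target at every cell -> ACCEPT
  (0,3)=O (3,5)=. -> step gives (0,3)='O' but target has '.' -> reject
  (0,3)=O (3,5)=O -> step gives (0,3)='O' but target has '.' -> reject
Unique solution: (0,3)=dead, (3,5)=live.
Check: live-neighbor counts of every cell in the completed generation 0:
112231
245342
235543
456552
357443
333331
Applying B3/S23 to generation 0 with these counts gives:
..O.O.
...O.O
.O...O
.....O
O....O
OOOOO.
which matches the target exactly.

Answer: .OO..O
...O.O
.OO.O.
.OOO.O
OO.OO.
.OO..O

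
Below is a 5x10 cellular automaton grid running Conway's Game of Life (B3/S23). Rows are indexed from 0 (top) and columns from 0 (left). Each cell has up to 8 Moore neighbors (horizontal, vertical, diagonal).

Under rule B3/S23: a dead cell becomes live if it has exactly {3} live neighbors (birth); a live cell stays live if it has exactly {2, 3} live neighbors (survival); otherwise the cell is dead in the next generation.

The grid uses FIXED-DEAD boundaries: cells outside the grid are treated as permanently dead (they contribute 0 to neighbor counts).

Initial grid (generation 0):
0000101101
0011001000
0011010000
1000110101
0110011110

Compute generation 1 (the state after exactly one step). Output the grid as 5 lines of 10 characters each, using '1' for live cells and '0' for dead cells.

Answer: 0001011100
0010001100
0110010000
0000000100
0100110110

Derivation:
Simulating step by step:
Generation 0 (given above): 21 live cells
Generation 1: 16 live cells
(generation 1 grid is the final answer)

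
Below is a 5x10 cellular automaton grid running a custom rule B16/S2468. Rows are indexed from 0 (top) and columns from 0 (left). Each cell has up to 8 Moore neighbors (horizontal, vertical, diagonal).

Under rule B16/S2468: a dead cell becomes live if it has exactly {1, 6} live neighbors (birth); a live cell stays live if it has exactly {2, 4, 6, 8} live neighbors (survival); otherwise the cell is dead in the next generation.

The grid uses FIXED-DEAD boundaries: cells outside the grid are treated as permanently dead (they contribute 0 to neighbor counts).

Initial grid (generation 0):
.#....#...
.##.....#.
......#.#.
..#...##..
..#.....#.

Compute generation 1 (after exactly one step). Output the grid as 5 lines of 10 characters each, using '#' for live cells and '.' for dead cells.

Simulating step by step:
Generation 0 (given above): 12 live cells
Generation 1: 15 live cells
(generation 1 grid is the final answer)

Answer: .#.#.#..##
.###......
#.....#.#.
......##..
.....#...#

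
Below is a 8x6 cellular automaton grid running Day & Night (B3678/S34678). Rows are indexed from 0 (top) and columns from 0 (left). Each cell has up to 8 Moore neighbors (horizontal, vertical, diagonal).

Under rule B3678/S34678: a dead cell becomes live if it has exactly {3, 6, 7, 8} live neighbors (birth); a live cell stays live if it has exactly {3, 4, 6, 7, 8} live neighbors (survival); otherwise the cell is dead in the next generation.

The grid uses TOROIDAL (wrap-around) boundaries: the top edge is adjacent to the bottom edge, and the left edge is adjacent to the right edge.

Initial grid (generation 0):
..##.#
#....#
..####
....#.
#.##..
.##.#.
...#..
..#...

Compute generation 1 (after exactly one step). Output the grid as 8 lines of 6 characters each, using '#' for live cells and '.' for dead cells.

Simulating step by step:
Generation 0 (given above): 18 live cells
Generation 1: 24 live cells
(generation 1 grid is the final answer)

Answer: ##..#.
##..##
#..###
.#.##.
..####
.##...
.#.#..
..#.#.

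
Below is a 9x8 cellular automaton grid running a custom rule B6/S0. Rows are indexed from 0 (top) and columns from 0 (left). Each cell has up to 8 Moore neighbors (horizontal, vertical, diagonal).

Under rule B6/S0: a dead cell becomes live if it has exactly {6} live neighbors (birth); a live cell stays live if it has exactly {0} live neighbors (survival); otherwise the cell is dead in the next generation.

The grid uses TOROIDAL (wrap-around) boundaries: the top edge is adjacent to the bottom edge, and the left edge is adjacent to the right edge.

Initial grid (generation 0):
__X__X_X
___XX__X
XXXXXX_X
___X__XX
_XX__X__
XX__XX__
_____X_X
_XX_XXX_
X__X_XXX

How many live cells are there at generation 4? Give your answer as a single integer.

Simulating step by step:
Generation 0 (given above): 35 live cells
Generation 1: 2 live cells
______X_
________
________
__X_____
________
________
________
________
________
Generation 2: 2 live cells
______X_
________
________
__X_____
________
________
________
________
________
Generation 3: 2 live cells
______X_
________
________
__X_____
________
________
________
________
________
Generation 4: 2 live cells
______X_
________
________
__X_____
________
________
________
________
________
Population at generation 4: 2

Answer: 2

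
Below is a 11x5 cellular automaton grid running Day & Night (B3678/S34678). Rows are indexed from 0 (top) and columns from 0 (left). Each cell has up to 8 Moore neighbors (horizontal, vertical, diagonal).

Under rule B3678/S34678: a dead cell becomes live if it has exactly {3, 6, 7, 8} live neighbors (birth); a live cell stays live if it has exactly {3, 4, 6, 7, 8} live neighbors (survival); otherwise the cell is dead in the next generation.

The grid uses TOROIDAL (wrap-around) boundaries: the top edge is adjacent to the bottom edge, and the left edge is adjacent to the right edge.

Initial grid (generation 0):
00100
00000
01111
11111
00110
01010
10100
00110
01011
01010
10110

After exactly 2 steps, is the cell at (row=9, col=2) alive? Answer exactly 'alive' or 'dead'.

Simulating step by step:
Generation 0 (given above): 26 live cells
Generation 1: 27 live cells
01010
01000
01001
10110
00100
01011
00101
10110
10111
01110
00111
Generation 2: 30 live cells
10011
00000
01010
00111
10100
10010
00111
10111
11110
01111
10101

Cell (9,2) at generation 2: 1 -> alive

Answer: alive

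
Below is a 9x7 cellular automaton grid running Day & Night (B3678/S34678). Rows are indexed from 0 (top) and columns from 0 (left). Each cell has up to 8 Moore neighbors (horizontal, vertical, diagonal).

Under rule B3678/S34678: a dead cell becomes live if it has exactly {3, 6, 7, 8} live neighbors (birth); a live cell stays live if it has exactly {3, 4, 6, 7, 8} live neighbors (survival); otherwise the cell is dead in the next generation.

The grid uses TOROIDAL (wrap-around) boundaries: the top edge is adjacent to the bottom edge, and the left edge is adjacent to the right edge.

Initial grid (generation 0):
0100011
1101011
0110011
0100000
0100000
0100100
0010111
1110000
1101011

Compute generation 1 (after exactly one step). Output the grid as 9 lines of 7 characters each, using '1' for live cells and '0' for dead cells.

Simulating step by step:
Generation 0 (given above): 28 live cells
Generation 1: 25 live cells
(generation 1 grid is the final answer)

Answer: 1100001
1100001
1110111
0100000
1010000
1011000
0010010
0010001
1000110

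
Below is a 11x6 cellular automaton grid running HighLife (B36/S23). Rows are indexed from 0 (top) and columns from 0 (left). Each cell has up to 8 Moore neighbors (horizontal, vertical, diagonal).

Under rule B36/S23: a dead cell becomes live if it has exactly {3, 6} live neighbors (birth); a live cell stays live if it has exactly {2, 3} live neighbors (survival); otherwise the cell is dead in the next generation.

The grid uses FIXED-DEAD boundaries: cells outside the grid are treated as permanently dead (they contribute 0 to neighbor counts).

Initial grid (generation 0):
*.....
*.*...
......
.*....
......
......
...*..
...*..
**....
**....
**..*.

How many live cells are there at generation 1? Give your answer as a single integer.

Simulating step by step:
Generation 0 (given above): 13 live cells
Generation 1: 10 live cells
.*....
.*....
.*....
......
......
......
......
..*...
***...
..*...
**....
Population at generation 1: 10

Answer: 10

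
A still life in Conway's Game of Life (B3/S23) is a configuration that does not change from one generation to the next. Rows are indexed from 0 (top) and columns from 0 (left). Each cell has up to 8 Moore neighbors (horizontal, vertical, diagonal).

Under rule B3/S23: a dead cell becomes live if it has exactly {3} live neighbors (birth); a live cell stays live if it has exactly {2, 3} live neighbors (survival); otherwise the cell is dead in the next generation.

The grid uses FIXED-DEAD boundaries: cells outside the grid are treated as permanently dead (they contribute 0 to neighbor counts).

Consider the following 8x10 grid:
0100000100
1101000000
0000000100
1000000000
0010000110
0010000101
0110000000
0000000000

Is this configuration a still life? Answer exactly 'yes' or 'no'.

Answer: no

Derivation:
Compute generation 1 and compare to generation 0 (given above):
Generation 1:
1110000000
1110000000
1100000000
0000000110
0100000110
0011000100
0110000000
0000000000
Cell (0,0) differs: gen0=0 vs gen1=1 -> NOT a still life.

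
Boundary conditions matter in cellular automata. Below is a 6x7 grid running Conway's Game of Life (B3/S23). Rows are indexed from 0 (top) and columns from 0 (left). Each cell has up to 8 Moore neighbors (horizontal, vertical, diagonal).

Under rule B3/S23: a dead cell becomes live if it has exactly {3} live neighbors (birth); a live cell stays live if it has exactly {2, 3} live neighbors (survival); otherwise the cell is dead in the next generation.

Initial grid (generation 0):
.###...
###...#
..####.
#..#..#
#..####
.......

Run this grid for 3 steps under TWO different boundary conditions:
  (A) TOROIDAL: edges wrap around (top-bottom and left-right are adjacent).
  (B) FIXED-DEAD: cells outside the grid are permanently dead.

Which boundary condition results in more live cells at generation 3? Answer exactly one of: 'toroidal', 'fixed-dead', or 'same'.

Answer: toroidal

Derivation:
Under TOROIDAL boundary, generation 3:
.#.##..
#.....#
.##.##.
##.#..#
.....#.
#....##
Population = 17

Under FIXED-DEAD boundary, generation 3:
.......
##...##
###.#.#
..####.
..###..
.......
Population = 16

Comparison: toroidal=17, fixed-dead=16 -> toroidal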